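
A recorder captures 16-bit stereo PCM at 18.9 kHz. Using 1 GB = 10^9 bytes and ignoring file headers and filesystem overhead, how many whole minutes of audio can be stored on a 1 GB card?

220 minutes

Uncompressed byte rate = 18,900 × 2 × 2 = 75,600 bytes/s.
Capacity = 1 × 1,000,000,000 = 1,000,000,000 bytes.
1,000,000,000 / 75,600 ≈ 13227.51 s → 220 minutes.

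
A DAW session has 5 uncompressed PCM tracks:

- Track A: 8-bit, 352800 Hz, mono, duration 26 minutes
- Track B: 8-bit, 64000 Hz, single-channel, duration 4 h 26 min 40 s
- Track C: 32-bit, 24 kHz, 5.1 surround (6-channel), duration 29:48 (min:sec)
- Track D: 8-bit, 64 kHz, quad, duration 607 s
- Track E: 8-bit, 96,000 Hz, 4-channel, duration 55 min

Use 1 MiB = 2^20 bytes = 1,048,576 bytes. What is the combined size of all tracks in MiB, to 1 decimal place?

3840.3 MiB

Track A: 26 minutes = 1,560 s; 352,800 × 1,560 × 1 × 1 = 550,368,000 bytes.
Track B: 4 h 26 min 40 s = 16,000 s; 64,000 × 16,000 × 1 × 1 = 1,024,000,000 bytes.
Track C: 29:48 (min:sec) = 1,788 s; 24,000 × 1,788 × 4 × 6 = 1,029,888,000 bytes.
Track D: 64,000 × 607 × 1 × 4 = 155,392,000 bytes.
Track E: 55 min = 3,300 s; 96,000 × 3,300 × 1 × 4 = 1,267,200,000 bytes.
Total = 4,026,848,000 bytes = 3840.3 MiB.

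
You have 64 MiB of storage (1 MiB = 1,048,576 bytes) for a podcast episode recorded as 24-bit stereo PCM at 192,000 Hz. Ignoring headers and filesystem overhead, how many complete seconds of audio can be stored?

Uncompressed byte rate = 192,000 × 3 × 2 = 1,152,000 bytes/s.
Capacity = 64 × 1,048,576 = 67,108,864 bytes.
67,108,864 / 1,152,000 ≈ 58.25 s → 58 seconds.

58 seconds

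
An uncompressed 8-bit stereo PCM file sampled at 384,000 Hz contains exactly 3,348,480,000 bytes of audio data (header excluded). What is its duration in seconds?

4,360 seconds

Byte rate = 384,000 × 1 × 2 = 768,000 bytes/s.
Duration = 3,348,480,000 / 768,000 = 4,360 s.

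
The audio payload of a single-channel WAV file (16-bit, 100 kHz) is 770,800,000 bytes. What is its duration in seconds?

Byte rate = 100,000 × 2 × 1 = 200,000 bytes/s.
Duration = 770,800,000 / 200,000 = 3,854 s.

3,854 seconds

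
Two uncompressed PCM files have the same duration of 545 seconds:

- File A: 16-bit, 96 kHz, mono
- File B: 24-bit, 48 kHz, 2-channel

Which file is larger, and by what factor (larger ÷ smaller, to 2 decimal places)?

File A: 96,000 × 2 × 1 = 192,000 bytes/s.
File B: 48,000 × 3 × 2 = 288,000 bytes/s.
File B is larger; ratio = 156,960,000 / 104,640,000 = 1.50.

File B, by a factor of 1.50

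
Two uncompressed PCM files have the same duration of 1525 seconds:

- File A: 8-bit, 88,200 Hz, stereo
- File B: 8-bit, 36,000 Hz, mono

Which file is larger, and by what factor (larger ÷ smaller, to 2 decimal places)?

File A, by a factor of 4.90

File A: 88,200 × 1 × 2 = 176,400 bytes/s.
File B: 36,000 × 1 × 1 = 36,000 bytes/s.
File A is larger; ratio = 269,010,000 / 54,900,000 = 4.90.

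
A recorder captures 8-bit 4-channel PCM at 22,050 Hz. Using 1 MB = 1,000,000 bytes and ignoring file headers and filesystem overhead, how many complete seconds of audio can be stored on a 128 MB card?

Uncompressed byte rate = 22,050 × 1 × 4 = 88,200 bytes/s.
Capacity = 128 × 1,000,000 = 128,000,000 bytes.
128,000,000 / 88,200 ≈ 1451.25 s → 1,451 seconds.

1,451 seconds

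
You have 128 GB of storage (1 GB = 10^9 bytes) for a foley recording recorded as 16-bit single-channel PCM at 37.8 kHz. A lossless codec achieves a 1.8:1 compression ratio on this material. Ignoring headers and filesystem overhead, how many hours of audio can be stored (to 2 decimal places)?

846.56 hours

Uncompressed byte rate = 37,800 × 2 × 1 = 75,600 bytes/s.
After 1.8:1 compression, effective rate ≈ 42000 bytes/s.
Capacity = 128 × 1,000,000,000 = 128,000,000,000 bytes.
128,000,000,000 / effective rate ≈ 3047619.05 s → 846.56 hours.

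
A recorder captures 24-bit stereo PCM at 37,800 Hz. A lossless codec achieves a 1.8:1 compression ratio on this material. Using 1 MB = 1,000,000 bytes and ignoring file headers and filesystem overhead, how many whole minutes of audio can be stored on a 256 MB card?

Uncompressed byte rate = 37,800 × 3 × 2 = 226,800 bytes/s.
After 1.8:1 compression, effective rate ≈ 126000 bytes/s.
Capacity = 256 × 1,000,000 = 256,000,000 bytes.
256,000,000 / effective rate ≈ 2031.75 s → 33 minutes.

33 minutes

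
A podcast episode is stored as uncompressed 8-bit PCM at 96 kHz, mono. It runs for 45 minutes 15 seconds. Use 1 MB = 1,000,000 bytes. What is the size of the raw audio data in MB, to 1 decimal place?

260.6 MB

Duration = 45 minutes 15 seconds = 2,715 s.
Bytes = 96,000 samples/s × 2,715 s × 1 bytes/sample × 1 ch = 260,640,000 bytes.
260,640,000 / 1,000,000 = 260.6 MB.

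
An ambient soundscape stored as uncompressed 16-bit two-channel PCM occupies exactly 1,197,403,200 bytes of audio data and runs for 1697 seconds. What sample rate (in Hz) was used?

176,400 Hz

Bytes = sample_rate × seconds × bytes_per_sample × channels.
sample_rate = 1,197,403,200 / (1,697 × 2 × 2) = 1,197,403,200 / 6,788 = 176,400 Hz.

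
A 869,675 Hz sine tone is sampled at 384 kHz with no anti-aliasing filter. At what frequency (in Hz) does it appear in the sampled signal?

101,675 Hz

Nyquist = 384,000/2 = 192,000 Hz; 869,675 Hz exceeds it.
Alias = |869,675 − 2×384,000| = |869,675 − 768,000| = 101,675 Hz.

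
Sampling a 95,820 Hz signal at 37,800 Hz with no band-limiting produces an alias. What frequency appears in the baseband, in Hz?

Nyquist = 37,800/2 = 18,900 Hz; 95,820 Hz exceeds it.
Alias = |95,820 − 3×37,800| = |95,820 − 113,400| = 17,580 Hz.

17,580 Hz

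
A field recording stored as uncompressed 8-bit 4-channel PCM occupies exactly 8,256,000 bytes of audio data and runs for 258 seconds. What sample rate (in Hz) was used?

Bytes = sample_rate × seconds × bytes_per_sample × channels.
sample_rate = 8,256,000 / (258 × 1 × 4) = 8,256,000 / 1,032 = 8,000 Hz.

8,000 Hz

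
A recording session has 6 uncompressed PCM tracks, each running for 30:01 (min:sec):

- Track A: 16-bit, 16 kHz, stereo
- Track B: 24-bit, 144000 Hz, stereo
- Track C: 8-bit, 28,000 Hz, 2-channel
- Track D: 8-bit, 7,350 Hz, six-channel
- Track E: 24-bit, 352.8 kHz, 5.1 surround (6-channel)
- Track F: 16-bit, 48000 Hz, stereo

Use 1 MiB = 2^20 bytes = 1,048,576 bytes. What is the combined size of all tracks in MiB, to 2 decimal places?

13002.84 MiB

30:01 (min:sec) = 1,801 s.
Track A: 16,000 × 1,801 × 2 × 2 = 115,264,000 bytes.
Track B: 144,000 × 1,801 × 3 × 2 = 1,556,064,000 bytes.
Track C: 28,000 × 1,801 × 1 × 2 = 100,856,000 bytes.
Track D: 7,350 × 1,801 × 1 × 6 = 79,424,100 bytes.
Track E: 352,800 × 1,801 × 3 × 6 = 11,437,070,400 bytes.
Track F: 48,000 × 1,801 × 2 × 2 = 345,792,000 bytes.
Total = 13,634,470,500 bytes = 13002.84 MiB.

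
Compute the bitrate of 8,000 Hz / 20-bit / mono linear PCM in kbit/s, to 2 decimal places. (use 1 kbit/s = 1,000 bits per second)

160.00 kbit/s

Bit rate = 8,000 × 20 × 1 = 160,000 bits/s.
= 160.00 kbit/s.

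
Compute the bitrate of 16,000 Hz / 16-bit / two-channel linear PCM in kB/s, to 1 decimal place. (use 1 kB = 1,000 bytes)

64.0 kB/s

Bit rate = 16,000 × 16 × 2 = 512,000 bits/s.
512,000 / 8 = 64,000 B/s = 64.0 kB/s.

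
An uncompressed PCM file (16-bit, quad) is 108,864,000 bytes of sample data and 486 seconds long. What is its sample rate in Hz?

Bytes = sample_rate × seconds × bytes_per_sample × channels.
sample_rate = 108,864,000 / (486 × 2 × 4) = 108,864,000 / 3,888 = 28,000 Hz.

28,000 Hz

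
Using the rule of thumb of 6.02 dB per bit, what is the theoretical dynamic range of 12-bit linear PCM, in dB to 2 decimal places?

12 × 6.02 = 72.24 dB.

72.24 dB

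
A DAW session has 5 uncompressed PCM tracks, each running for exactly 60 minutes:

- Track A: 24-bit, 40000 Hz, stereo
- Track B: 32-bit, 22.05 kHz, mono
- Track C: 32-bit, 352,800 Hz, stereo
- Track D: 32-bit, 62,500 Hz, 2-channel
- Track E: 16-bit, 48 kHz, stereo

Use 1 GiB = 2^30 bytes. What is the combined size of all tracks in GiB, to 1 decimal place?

12.9 GiB

exactly 60 minutes = 3,600 s.
Track A: 40,000 × 3,600 × 3 × 2 = 864,000,000 bytes.
Track B: 22,050 × 3,600 × 4 × 1 = 317,520,000 bytes.
Track C: 352,800 × 3,600 × 4 × 2 = 10,160,640,000 bytes.
Track D: 62,500 × 3,600 × 4 × 2 = 1,800,000,000 bytes.
Track E: 48,000 × 3,600 × 2 × 2 = 691,200,000 bytes.
Total = 13,833,360,000 bytes = 12.9 GiB.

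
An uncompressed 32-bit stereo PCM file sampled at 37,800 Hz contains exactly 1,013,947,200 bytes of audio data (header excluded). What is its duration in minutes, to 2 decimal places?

Byte rate = 37,800 × 4 × 2 = 302,400 bytes/s.
Duration = 1,013,947,200 / 302,400 = 3,353 s.
3,353 s / 60 = 55.88 minutes.

55.88 minutes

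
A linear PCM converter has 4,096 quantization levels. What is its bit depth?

12 bits

log2(4,096) = 12.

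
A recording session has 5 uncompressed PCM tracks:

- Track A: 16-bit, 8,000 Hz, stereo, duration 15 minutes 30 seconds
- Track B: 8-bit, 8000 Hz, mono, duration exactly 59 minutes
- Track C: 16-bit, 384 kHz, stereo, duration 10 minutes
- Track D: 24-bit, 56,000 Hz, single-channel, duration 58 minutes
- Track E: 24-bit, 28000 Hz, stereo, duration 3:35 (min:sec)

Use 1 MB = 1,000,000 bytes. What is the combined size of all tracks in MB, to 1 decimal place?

Track A: 15 minutes 30 seconds = 930 s; 8,000 × 930 × 2 × 2 = 29,760,000 bytes.
Track B: exactly 59 minutes = 3,540 s; 8,000 × 3,540 × 1 × 1 = 28,320,000 bytes.
Track C: 10 minutes = 600 s; 384,000 × 600 × 2 × 2 = 921,600,000 bytes.
Track D: 58 minutes = 3,480 s; 56,000 × 3,480 × 3 × 1 = 584,640,000 bytes.
Track E: 3:35 (min:sec) = 215 s; 28,000 × 215 × 3 × 2 = 36,120,000 bytes.
Total = 1,600,440,000 bytes = 1600.4 MB.

1600.4 MB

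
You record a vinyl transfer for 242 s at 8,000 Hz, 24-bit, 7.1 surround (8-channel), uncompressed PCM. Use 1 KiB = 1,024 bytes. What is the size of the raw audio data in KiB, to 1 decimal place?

Bytes = 8,000 samples/s × 242 s × 3 bytes/sample × 8 ch = 46,464,000 bytes.
46,464,000 / 1,024 = 45375.0 KiB.

45375.0 KiB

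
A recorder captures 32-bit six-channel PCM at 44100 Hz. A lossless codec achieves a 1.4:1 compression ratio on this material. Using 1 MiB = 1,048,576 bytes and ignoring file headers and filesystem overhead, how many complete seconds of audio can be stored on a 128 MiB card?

177 seconds

Uncompressed byte rate = 44,100 × 4 × 6 = 1,058,400 bytes/s.
After 1.4:1 compression, effective rate ≈ 756000 bytes/s.
Capacity = 128 × 1,048,576 = 134,217,728 bytes.
134,217,728 / effective rate ≈ 177.54 s → 177 seconds.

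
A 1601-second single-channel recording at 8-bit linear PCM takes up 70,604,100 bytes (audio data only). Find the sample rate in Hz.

Bytes = sample_rate × seconds × bytes_per_sample × channels.
sample_rate = 70,604,100 / (1,601 × 1 × 1) = 70,604,100 / 1,601 = 44,100 Hz.

44,100 Hz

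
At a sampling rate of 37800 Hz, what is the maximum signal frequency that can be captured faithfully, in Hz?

18,900 Hz

Nyquist frequency = sample rate / 2 = 37,800 / 2 = 18,900 Hz.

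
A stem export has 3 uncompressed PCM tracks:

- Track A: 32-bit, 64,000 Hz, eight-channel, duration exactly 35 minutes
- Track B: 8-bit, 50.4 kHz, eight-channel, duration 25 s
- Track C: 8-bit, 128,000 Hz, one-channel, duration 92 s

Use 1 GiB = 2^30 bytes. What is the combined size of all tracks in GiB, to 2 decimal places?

4.03 GiB

Track A: exactly 35 minutes = 2,100 s; 64,000 × 2,100 × 4 × 8 = 4,300,800,000 bytes.
Track B: 50,400 × 25 × 1 × 8 = 10,080,000 bytes.
Track C: 128,000 × 92 × 1 × 1 = 11,776,000 bytes.
Total = 4,322,656,000 bytes = 4.03 GiB.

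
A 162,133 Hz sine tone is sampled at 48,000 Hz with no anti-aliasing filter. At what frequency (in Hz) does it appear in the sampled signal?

18,133 Hz

Nyquist = 48,000/2 = 24,000 Hz; 162,133 Hz exceeds it.
Alias = |162,133 − 3×48,000| = |162,133 − 144,000| = 18,133 Hz.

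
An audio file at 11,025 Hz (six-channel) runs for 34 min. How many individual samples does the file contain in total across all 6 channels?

134,946,000 samples

34 min = 2,040 s.
11,025 × 2,040 s × 6 ch = 134,946,000 samples.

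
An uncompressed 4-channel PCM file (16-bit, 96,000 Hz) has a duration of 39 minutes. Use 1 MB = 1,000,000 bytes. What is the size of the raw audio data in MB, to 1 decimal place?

1797.1 MB

Duration = 39 minutes = 2,340 s.
Bytes = 96,000 samples/s × 2,340 s × 2 bytes/sample × 4 ch = 1,797,120,000 bytes.
1,797,120,000 / 1,000,000 = 1797.1 MB.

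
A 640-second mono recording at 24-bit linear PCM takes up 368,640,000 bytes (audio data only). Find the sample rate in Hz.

Bytes = sample_rate × seconds × bytes_per_sample × channels.
sample_rate = 368,640,000 / (640 × 3 × 1) = 368,640,000 / 1,920 = 192,000 Hz.

192,000 Hz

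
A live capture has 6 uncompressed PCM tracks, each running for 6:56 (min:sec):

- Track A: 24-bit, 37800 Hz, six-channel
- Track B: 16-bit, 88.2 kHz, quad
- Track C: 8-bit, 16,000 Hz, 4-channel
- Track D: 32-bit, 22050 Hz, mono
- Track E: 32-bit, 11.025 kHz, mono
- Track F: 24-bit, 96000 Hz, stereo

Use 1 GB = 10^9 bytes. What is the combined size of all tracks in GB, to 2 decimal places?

6:56 (min:sec) = 416 s.
Track A: 37,800 × 416 × 3 × 6 = 283,046,400 bytes.
Track B: 88,200 × 416 × 2 × 4 = 293,529,600 bytes.
Track C: 16,000 × 416 × 1 × 4 = 26,624,000 bytes.
Track D: 22,050 × 416 × 4 × 1 = 36,691,200 bytes.
Track E: 11,025 × 416 × 4 × 1 = 18,345,600 bytes.
Track F: 96,000 × 416 × 3 × 2 = 239,616,000 bytes.
Total = 897,852,800 bytes = 0.90 GB.

0.90 GB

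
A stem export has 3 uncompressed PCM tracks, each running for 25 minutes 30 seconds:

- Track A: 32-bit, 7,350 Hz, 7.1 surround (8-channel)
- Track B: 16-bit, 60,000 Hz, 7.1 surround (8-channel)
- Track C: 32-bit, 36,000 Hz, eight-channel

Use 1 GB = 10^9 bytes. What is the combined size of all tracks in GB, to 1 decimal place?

3.6 GB

25 minutes 30 seconds = 1,530 s.
Track A: 7,350 × 1,530 × 4 × 8 = 359,856,000 bytes.
Track B: 60,000 × 1,530 × 2 × 8 = 1,468,800,000 bytes.
Track C: 36,000 × 1,530 × 4 × 8 = 1,762,560,000 bytes.
Total = 3,591,216,000 bytes = 3.6 GB.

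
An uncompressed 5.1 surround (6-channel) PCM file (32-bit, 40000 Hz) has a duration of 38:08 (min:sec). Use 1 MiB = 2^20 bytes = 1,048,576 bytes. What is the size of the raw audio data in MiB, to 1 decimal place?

2094.7 MiB

Duration = 38:08 (min:sec) = 2,288 s.
Bytes = 40,000 samples/s × 2,288 s × 4 bytes/sample × 6 ch = 2,196,480,000 bytes.
2,196,480,000 / 1,048,576 = 2094.7 MiB.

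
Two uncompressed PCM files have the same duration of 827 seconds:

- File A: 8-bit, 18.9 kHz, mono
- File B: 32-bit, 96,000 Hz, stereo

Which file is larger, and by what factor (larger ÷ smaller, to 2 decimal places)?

File A: 18,900 × 1 × 1 = 18,900 bytes/s.
File B: 96,000 × 4 × 2 = 768,000 bytes/s.
File B is larger; ratio = 635,136,000 / 15,630,300 = 40.63.

File B, by a factor of 40.63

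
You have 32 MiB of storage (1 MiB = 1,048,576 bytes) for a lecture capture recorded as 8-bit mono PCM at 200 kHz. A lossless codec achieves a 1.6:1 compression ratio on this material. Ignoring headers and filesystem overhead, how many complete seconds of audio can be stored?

268 seconds

Uncompressed byte rate = 200,000 × 1 × 1 = 200,000 bytes/s.
After 1.6:1 compression, effective rate ≈ 125000 bytes/s.
Capacity = 32 × 1,048,576 = 33,554,432 bytes.
33,554,432 / effective rate ≈ 268.44 s → 268 seconds.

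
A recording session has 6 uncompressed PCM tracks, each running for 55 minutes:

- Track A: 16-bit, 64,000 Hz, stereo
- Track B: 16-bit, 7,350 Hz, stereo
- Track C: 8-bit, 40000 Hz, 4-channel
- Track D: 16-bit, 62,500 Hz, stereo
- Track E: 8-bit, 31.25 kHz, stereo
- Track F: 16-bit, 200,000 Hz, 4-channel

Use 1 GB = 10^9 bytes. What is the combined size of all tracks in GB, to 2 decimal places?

55 minutes = 3,300 s.
Track A: 64,000 × 3,300 × 2 × 2 = 844,800,000 bytes.
Track B: 7,350 × 3,300 × 2 × 2 = 97,020,000 bytes.
Track C: 40,000 × 3,300 × 1 × 4 = 528,000,000 bytes.
Track D: 62,500 × 3,300 × 2 × 2 = 825,000,000 bytes.
Track E: 31,250 × 3,300 × 1 × 2 = 206,250,000 bytes.
Track F: 200,000 × 3,300 × 2 × 4 = 5,280,000,000 bytes.
Total = 7,781,070,000 bytes = 7.78 GB.

7.78 GB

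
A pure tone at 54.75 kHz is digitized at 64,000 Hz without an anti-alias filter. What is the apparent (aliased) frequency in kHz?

Nyquist = 64,000/2 = 32,000 Hz; 54,750 Hz exceeds it.
Alias = |54,750 − 1×64,000| = |54,750 − 64,000| = 9,250 Hz = 9.25 kHz.

9.25 kHz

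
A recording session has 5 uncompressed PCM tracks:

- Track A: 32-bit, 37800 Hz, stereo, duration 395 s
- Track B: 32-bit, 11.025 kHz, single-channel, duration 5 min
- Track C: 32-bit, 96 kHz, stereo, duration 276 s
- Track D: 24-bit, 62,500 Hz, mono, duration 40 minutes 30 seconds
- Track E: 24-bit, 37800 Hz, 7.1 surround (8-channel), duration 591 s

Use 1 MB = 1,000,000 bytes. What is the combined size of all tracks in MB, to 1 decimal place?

1336.4 MB

Track A: 37,800 × 395 × 4 × 2 = 119,448,000 bytes.
Track B: 5 min = 300 s; 11,025 × 300 × 4 × 1 = 13,230,000 bytes.
Track C: 96,000 × 276 × 4 × 2 = 211,968,000 bytes.
Track D: 40 minutes 30 seconds = 2,430 s; 62,500 × 2,430 × 3 × 1 = 455,625,000 bytes.
Track E: 37,800 × 591 × 3 × 8 = 536,155,200 bytes.
Total = 1,336,426,200 bytes = 1336.4 MB.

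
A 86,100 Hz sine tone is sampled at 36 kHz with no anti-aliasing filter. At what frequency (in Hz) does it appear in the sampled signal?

14,100 Hz

Nyquist = 36,000/2 = 18,000 Hz; 86,100 Hz exceeds it.
Alias = |86,100 − 2×36,000| = |86,100 − 72,000| = 14,100 Hz.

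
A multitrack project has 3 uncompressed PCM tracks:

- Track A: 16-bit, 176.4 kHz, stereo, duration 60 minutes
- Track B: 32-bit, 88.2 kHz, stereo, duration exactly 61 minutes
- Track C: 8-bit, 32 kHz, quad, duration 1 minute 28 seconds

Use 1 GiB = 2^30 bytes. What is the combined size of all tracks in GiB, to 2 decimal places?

4.78 GiB

Track A: 60 minutes = 3,600 s; 176,400 × 3,600 × 2 × 2 = 2,540,160,000 bytes.
Track B: exactly 61 minutes = 3,660 s; 88,200 × 3,660 × 4 × 2 = 2,582,496,000 bytes.
Track C: 1 minute 28 seconds = 88 s; 32,000 × 88 × 1 × 4 = 11,264,000 bytes.
Total = 5,133,920,000 bytes = 4.78 GiB.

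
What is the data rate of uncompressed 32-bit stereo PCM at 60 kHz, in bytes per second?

480,000 bytes/s

Bit rate = 60,000 × 32 × 2 = 3,840,000 bits/s.
3,840,000 / 8 = 480,000 bytes/s.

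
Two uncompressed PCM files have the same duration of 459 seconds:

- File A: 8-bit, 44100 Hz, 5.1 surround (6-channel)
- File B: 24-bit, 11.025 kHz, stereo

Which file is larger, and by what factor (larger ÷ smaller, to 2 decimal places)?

File A: 44,100 × 1 × 6 = 264,600 bytes/s.
File B: 11,025 × 3 × 2 = 66,150 bytes/s.
File A is larger; ratio = 121,451,400 / 30,362,850 = 4.00.

File A, by a factor of 4.00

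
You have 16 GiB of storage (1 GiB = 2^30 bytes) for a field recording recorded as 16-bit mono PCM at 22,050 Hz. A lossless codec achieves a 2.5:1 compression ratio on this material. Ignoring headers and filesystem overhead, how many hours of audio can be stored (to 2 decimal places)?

270.53 hours

Uncompressed byte rate = 22,050 × 2 × 1 = 44,100 bytes/s.
After 2.5:1 compression, effective rate ≈ 17640 bytes/s.
Capacity = 16 × 1,073,741,824 = 17,179,869,184 bytes.
17,179,869,184 / effective rate ≈ 973915.49 s → 270.53 hours.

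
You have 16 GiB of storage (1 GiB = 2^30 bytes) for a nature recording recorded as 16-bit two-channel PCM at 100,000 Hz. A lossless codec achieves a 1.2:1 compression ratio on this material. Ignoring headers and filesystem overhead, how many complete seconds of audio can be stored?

Uncompressed byte rate = 100,000 × 2 × 2 = 400,000 bytes/s.
After 1.2:1 compression, effective rate ≈ 333333.33 bytes/s.
Capacity = 16 × 1,073,741,824 = 17,179,869,184 bytes.
17,179,869,184 / effective rate ≈ 51539.61 s → 51,539 seconds.

51,539 seconds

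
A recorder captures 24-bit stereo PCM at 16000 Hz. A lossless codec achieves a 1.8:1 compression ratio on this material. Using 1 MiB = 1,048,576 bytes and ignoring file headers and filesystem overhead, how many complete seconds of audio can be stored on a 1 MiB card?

19 seconds

Uncompressed byte rate = 16,000 × 3 × 2 = 96,000 bytes/s.
After 1.8:1 compression, effective rate ≈ 53333.33 bytes/s.
Capacity = 1 × 1,048,576 = 1,048,576 bytes.
1,048,576 / effective rate ≈ 19.66 s → 19 seconds.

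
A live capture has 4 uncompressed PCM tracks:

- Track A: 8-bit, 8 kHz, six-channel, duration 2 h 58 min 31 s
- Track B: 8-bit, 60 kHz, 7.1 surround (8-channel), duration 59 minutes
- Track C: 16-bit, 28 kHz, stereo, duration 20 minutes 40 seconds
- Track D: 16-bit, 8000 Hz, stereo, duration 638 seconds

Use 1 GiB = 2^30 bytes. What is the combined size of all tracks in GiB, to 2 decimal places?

Track A: 2 h 58 min 31 s = 10,711 s; 8,000 × 10,711 × 1 × 6 = 514,128,000 bytes.
Track B: 59 minutes = 3,540 s; 60,000 × 3,540 × 1 × 8 = 1,699,200,000 bytes.
Track C: 20 minutes 40 seconds = 1,240 s; 28,000 × 1,240 × 2 × 2 = 138,880,000 bytes.
Track D: 8,000 × 638 × 2 × 2 = 20,416,000 bytes.
Total = 2,372,624,000 bytes = 2.21 GiB.

2.21 GiB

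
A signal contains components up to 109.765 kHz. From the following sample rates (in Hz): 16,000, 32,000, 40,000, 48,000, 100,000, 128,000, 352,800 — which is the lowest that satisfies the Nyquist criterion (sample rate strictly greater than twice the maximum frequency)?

Need sample rate > 2 × 109,765 = 219,530 Hz.
Lowest listed rate above 219,530 Hz is 352,800 Hz.

352,800 Hz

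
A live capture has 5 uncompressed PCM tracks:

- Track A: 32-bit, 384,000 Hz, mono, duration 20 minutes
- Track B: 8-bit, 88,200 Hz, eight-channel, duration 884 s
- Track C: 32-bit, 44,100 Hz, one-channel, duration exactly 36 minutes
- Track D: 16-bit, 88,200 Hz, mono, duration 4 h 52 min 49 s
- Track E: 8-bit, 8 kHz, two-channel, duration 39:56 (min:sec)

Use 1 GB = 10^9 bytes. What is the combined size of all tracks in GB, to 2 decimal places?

Track A: 20 minutes = 1,200 s; 384,000 × 1,200 × 4 × 1 = 1,843,200,000 bytes.
Track B: 88,200 × 884 × 1 × 8 = 623,750,400 bytes.
Track C: exactly 36 minutes = 2,160 s; 44,100 × 2,160 × 4 × 1 = 381,024,000 bytes.
Track D: 4 h 52 min 49 s = 17,569 s; 88,200 × 17,569 × 2 × 1 = 3,099,171,600 bytes.
Track E: 39:56 (min:sec) = 2,396 s; 8,000 × 2,396 × 1 × 2 = 38,336,000 bytes.
Total = 5,985,482,000 bytes = 5.99 GB.

5.99 GB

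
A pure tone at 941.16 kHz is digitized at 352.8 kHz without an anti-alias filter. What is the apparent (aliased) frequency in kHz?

Nyquist = 352,800/2 = 176,400 Hz; 941,160 Hz exceeds it.
Alias = |941,160 − 3×352,800| = |941,160 − 1,058,400| = 117,240 Hz = 117.24 kHz.

117.24 kHz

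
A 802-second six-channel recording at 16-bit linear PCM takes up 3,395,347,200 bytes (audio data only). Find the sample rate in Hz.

352,800 Hz

Bytes = sample_rate × seconds × bytes_per_sample × channels.
sample_rate = 3,395,347,200 / (802 × 2 × 6) = 3,395,347,200 / 9,624 = 352,800 Hz.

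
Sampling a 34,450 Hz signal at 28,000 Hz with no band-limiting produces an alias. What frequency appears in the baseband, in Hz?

Nyquist = 28,000/2 = 14,000 Hz; 34,450 Hz exceeds it.
Alias = |34,450 − 1×28,000| = |34,450 − 28,000| = 6,450 Hz.

6,450 Hz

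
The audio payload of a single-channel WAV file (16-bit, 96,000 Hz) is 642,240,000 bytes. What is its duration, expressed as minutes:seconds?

Byte rate = 96,000 × 2 × 1 = 192,000 bytes/s.
Duration = 642,240,000 / 192,000 = 3,345 s.
3,345 s = 55:45.

55:45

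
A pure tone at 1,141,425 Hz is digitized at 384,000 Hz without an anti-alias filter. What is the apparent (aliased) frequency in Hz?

10,575 Hz

Nyquist = 384,000/2 = 192,000 Hz; 1,141,425 Hz exceeds it.
Alias = |1,141,425 − 3×384,000| = |1,141,425 − 1,152,000| = 10,575 Hz.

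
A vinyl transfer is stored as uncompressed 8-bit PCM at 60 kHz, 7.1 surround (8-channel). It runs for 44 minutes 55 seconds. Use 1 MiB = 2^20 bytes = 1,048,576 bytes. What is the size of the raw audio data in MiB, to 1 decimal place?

1233.7 MiB

Duration = 44 minutes 55 seconds = 2,695 s.
Bytes = 60,000 samples/s × 2,695 s × 1 bytes/sample × 8 ch = 1,293,600,000 bytes.
1,293,600,000 / 1,048,576 = 1233.7 MiB.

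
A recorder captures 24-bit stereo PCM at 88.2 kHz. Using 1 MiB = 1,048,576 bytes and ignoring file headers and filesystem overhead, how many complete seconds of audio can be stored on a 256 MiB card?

Uncompressed byte rate = 88,200 × 3 × 2 = 529,200 bytes/s.
Capacity = 256 × 1,048,576 = 268,435,456 bytes.
268,435,456 / 529,200 ≈ 507.25 s → 507 seconds.

507 seconds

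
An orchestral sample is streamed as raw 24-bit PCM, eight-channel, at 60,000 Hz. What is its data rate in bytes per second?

1,440,000 bytes/s

Bit rate = 60,000 × 24 × 8 = 11,520,000 bits/s.
11,520,000 / 8 = 1,440,000 bytes/s.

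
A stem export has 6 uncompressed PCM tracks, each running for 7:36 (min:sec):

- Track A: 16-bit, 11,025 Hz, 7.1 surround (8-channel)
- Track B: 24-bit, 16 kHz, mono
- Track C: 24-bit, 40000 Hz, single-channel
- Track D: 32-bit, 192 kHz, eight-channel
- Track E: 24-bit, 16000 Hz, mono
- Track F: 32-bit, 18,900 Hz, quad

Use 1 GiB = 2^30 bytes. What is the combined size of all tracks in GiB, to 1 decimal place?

2.9 GiB

7:36 (min:sec) = 456 s.
Track A: 11,025 × 456 × 2 × 8 = 80,438,400 bytes.
Track B: 16,000 × 456 × 3 × 1 = 21,888,000 bytes.
Track C: 40,000 × 456 × 3 × 1 = 54,720,000 bytes.
Track D: 192,000 × 456 × 4 × 8 = 2,801,664,000 bytes.
Track E: 16,000 × 456 × 3 × 1 = 21,888,000 bytes.
Track F: 18,900 × 456 × 4 × 4 = 137,894,400 bytes.
Total = 3,118,492,800 bytes = 2.9 GiB.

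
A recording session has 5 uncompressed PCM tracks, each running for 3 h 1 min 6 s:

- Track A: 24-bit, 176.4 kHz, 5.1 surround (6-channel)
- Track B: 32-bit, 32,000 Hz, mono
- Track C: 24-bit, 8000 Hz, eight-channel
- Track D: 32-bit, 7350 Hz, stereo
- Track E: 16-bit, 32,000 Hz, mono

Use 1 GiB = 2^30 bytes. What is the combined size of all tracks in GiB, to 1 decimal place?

3 h 1 min 6 s = 10,866 s.
Track A: 176,400 × 10,866 × 3 × 6 = 34,501,723,200 bytes.
Track B: 32,000 × 10,866 × 4 × 1 = 1,390,848,000 bytes.
Track C: 8,000 × 10,866 × 3 × 8 = 2,086,272,000 bytes.
Track D: 7,350 × 10,866 × 4 × 2 = 638,920,800 bytes.
Track E: 32,000 × 10,866 × 2 × 1 = 695,424,000 bytes.
Total = 39,313,188,000 bytes = 36.6 GiB.

36.6 GiB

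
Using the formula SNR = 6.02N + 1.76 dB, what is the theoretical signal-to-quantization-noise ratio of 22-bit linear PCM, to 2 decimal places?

6.02 × 22 + 1.76 = 134.20 dB.

134.20 dB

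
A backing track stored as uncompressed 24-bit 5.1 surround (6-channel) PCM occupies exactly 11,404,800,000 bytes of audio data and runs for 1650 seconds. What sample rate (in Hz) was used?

384,000 Hz

Bytes = sample_rate × seconds × bytes_per_sample × channels.
sample_rate = 11,404,800,000 / (1,650 × 3 × 6) = 11,404,800,000 / 29,700 = 384,000 Hz.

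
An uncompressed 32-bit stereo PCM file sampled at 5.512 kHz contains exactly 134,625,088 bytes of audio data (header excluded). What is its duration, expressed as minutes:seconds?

Byte rate = 5,512 × 4 × 2 = 44,096 bytes/s.
Duration = 134,625,088 / 44,096 = 3,053 s.
3,053 s = 50:53.

50:53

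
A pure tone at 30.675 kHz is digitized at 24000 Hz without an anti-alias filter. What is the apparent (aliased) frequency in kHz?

6.675 kHz

Nyquist = 24,000/2 = 12,000 Hz; 30,675 Hz exceeds it.
Alias = |30,675 − 1×24,000| = |30,675 − 24,000| = 6,675 Hz = 6.675 kHz.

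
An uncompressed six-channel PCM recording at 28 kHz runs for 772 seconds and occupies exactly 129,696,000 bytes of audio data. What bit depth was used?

8 bits

Bytes per sample = 129,696,000 / (28,000 × 772 × 6) = 129,696,000 / 129,696,000 = 1.
Bit depth = 1 × 8 = 8 bits.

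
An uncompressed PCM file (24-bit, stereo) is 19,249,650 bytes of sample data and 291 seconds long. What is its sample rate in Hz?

11,025 Hz

Bytes = sample_rate × seconds × bytes_per_sample × channels.
sample_rate = 19,249,650 / (291 × 3 × 2) = 19,249,650 / 1,746 = 11,025 Hz.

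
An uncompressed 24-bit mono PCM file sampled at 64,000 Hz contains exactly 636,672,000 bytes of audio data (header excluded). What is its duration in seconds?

Byte rate = 64,000 × 3 × 1 = 192,000 bytes/s.
Duration = 636,672,000 / 192,000 = 3,316 s.

3,316 seconds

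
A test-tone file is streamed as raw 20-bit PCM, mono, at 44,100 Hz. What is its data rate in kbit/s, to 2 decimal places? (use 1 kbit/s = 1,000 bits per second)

Bit rate = 44,100 × 20 × 1 = 882,000 bits/s.
= 882.00 kbit/s.

882.00 kbit/s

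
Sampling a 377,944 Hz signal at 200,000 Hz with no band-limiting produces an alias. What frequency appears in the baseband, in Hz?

Nyquist = 200,000/2 = 100,000 Hz; 377,944 Hz exceeds it.
Alias = |377,944 − 2×200,000| = |377,944 − 400,000| = 22,056 Hz.

22,056 Hz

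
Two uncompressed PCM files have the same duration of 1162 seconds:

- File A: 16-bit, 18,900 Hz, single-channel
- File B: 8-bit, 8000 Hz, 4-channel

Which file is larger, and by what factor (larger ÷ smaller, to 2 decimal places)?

File A: 18,900 × 2 × 1 = 37,800 bytes/s.
File B: 8,000 × 1 × 4 = 32,000 bytes/s.
File A is larger; ratio = 43,923,600 / 37,184,000 = 1.18.

File A, by a factor of 1.18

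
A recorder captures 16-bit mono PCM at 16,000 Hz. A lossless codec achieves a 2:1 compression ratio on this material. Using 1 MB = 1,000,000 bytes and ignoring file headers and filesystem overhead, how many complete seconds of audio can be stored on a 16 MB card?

1,000 seconds

Uncompressed byte rate = 16,000 × 2 × 1 = 32,000 bytes/s.
After 2:1 compression, effective rate ≈ 16000 bytes/s.
Capacity = 16 × 1,000,000 = 16,000,000 bytes.
16,000,000 / effective rate ≈ 1000 s → 1,000 seconds.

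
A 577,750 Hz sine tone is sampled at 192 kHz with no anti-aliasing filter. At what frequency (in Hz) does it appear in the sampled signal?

Nyquist = 192,000/2 = 96,000 Hz; 577,750 Hz exceeds it.
Alias = |577,750 − 3×192,000| = |577,750 − 576,000| = 1,750 Hz.

1,750 Hz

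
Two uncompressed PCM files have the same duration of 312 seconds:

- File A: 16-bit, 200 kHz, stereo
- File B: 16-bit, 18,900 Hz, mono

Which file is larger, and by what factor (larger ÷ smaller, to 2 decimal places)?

File A: 200,000 × 2 × 2 = 800,000 bytes/s.
File B: 18,900 × 2 × 1 = 37,800 bytes/s.
File A is larger; ratio = 249,600,000 / 11,793,600 = 21.16.

File A, by a factor of 21.16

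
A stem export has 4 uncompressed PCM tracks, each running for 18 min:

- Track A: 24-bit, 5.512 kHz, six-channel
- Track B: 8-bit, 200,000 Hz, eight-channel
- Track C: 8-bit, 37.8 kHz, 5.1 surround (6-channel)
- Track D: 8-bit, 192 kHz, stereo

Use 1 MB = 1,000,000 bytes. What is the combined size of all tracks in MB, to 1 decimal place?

18 min = 1,080 s.
Track A: 5,512 × 1,080 × 3 × 6 = 107,153,280 bytes.
Track B: 200,000 × 1,080 × 1 × 8 = 1,728,000,000 bytes.
Track C: 37,800 × 1,080 × 1 × 6 = 244,944,000 bytes.
Track D: 192,000 × 1,080 × 1 × 2 = 414,720,000 bytes.
Total = 2,494,817,280 bytes = 2494.8 MB.

2494.8 MB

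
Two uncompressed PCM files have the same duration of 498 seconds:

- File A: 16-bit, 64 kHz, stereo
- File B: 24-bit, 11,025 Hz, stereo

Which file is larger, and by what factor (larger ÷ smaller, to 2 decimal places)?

File A, by a factor of 3.87

File A: 64,000 × 2 × 2 = 256,000 bytes/s.
File B: 11,025 × 3 × 2 = 66,150 bytes/s.
File A is larger; ratio = 127,488,000 / 32,942,700 = 3.87.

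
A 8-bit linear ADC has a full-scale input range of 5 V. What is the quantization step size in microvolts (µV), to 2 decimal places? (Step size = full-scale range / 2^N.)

5 V / 2^8 = 5 / 256 V = 19531.25 µV.

19531.25 µV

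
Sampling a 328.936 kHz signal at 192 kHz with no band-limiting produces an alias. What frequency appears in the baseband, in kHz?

55.064 kHz

Nyquist = 192,000/2 = 96,000 Hz; 328,936 Hz exceeds it.
Alias = |328,936 − 2×192,000| = |328,936 − 384,000| = 55,064 Hz = 55.064 kHz.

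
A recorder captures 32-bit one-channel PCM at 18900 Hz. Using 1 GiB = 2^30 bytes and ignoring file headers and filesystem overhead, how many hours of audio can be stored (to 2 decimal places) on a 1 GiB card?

3.95 hours

Uncompressed byte rate = 18,900 × 4 × 1 = 75,600 bytes/s.
Capacity = 1 × 1,073,741,824 = 1,073,741,824 bytes.
1,073,741,824 / 75,600 ≈ 14202.93 s → 3.95 hours.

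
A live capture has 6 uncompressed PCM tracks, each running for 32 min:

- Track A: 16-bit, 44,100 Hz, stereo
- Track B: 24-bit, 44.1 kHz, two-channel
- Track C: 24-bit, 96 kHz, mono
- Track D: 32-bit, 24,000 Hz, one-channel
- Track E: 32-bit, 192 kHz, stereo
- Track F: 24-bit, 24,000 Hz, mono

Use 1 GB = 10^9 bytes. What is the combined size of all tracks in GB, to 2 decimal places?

4.67 GB

32 min = 1,920 s.
Track A: 44,100 × 1,920 × 2 × 2 = 338,688,000 bytes.
Track B: 44,100 × 1,920 × 3 × 2 = 508,032,000 bytes.
Track C: 96,000 × 1,920 × 3 × 1 = 552,960,000 bytes.
Track D: 24,000 × 1,920 × 4 × 1 = 184,320,000 bytes.
Track E: 192,000 × 1,920 × 4 × 2 = 2,949,120,000 bytes.
Track F: 24,000 × 1,920 × 3 × 1 = 138,240,000 bytes.
Total = 4,671,360,000 bytes = 4.67 GB.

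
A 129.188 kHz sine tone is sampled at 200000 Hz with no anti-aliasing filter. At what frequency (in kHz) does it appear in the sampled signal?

70.812 kHz

Nyquist = 200,000/2 = 100,000 Hz; 129,188 Hz exceeds it.
Alias = |129,188 − 1×200,000| = |129,188 − 200,000| = 70,812 Hz = 70.812 kHz.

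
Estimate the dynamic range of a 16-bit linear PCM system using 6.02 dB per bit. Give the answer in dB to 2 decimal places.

96.32 dB

16 × 6.02 = 96.32 dB.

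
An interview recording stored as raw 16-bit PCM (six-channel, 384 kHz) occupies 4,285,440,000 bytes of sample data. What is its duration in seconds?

Byte rate = 384,000 × 2 × 6 = 4,608,000 bytes/s.
Duration = 4,285,440,000 / 4,608,000 = 930 s.

930 seconds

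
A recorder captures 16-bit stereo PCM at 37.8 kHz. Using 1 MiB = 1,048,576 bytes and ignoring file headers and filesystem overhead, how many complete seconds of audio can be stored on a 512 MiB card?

Uncompressed byte rate = 37,800 × 2 × 2 = 151,200 bytes/s.
Capacity = 512 × 1,048,576 = 536,870,912 bytes.
536,870,912 / 151,200 ≈ 3550.73 s → 3,550 seconds.

3,550 seconds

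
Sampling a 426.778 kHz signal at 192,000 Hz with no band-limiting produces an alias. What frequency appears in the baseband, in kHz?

42.778 kHz

Nyquist = 192,000/2 = 96,000 Hz; 426,778 Hz exceeds it.
Alias = |426,778 − 2×192,000| = |426,778 − 384,000| = 42,778 Hz = 42.778 kHz.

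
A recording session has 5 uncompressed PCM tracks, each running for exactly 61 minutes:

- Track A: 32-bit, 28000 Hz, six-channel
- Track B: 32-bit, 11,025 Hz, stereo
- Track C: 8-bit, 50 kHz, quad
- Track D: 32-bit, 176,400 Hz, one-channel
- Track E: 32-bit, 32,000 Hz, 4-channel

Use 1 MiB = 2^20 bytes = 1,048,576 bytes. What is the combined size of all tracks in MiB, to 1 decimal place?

exactly 61 minutes = 3,660 s.
Track A: 28,000 × 3,660 × 4 × 6 = 2,459,520,000 bytes.
Track B: 11,025 × 3,660 × 4 × 2 = 322,812,000 bytes.
Track C: 50,000 × 3,660 × 1 × 4 = 732,000,000 bytes.
Track D: 176,400 × 3,660 × 4 × 1 = 2,582,496,000 bytes.
Track E: 32,000 × 3,660 × 4 × 4 = 1,873,920,000 bytes.
Total = 7,970,748,000 bytes = 7601.5 MiB.

7601.5 MiB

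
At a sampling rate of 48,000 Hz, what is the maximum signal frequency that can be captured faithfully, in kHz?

Nyquist frequency = sample rate / 2 = 48,000 / 2 = 24 kHz.

24 kHz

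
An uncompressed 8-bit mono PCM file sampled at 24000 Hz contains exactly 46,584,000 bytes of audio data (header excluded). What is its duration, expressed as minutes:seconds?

32:21

Byte rate = 24,000 × 1 × 1 = 24,000 bytes/s.
Duration = 46,584,000 / 24,000 = 1,941 s.
1,941 s = 32:21.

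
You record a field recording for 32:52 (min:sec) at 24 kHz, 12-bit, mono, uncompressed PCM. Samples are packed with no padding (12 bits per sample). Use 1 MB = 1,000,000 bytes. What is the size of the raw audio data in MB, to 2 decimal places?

70.99 MB

Duration = 32:52 (min:sec) = 1,972 s.
Bits = 24,000 × 1,972 × 12 × 1 = 567,936,000 bits = 70,992,000 bytes.
70,992,000 / 1,000,000 = 70.99 MB.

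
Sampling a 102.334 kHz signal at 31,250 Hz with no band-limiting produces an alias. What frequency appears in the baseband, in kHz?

8.584 kHz

Nyquist = 31,250/2 = 15,625 Hz; 102,334 Hz exceeds it.
Alias = |102,334 − 3×31,250| = |102,334 − 93,750| = 8,584 Hz = 8.584 kHz.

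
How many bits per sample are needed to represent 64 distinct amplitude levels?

6 bits

log2(64) = 6.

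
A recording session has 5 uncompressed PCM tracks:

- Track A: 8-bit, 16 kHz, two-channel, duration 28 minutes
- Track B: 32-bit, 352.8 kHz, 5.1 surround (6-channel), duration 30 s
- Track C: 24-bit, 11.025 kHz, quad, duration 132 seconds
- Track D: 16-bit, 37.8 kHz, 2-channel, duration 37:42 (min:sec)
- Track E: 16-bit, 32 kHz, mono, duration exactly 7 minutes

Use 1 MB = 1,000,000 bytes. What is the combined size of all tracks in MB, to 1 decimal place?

Track A: 28 minutes = 1,680 s; 16,000 × 1,680 × 1 × 2 = 53,760,000 bytes.
Track B: 352,800 × 30 × 4 × 6 = 254,016,000 bytes.
Track C: 11,025 × 132 × 3 × 4 = 17,463,600 bytes.
Track D: 37:42 (min:sec) = 2,262 s; 37,800 × 2,262 × 2 × 2 = 342,014,400 bytes.
Track E: exactly 7 minutes = 420 s; 32,000 × 420 × 2 × 1 = 26,880,000 bytes.
Total = 694,134,000 bytes = 694.1 MB.

694.1 MB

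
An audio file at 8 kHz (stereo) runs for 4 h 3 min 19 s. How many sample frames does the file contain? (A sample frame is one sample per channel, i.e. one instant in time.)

4 h 3 min 19 s = 14,599 s.
8,000 samples/s × 14,599 s = 116,792,000 frames.

116,792,000 sample frames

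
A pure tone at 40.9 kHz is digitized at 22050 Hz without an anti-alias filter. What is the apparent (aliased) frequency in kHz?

3.2 kHz

Nyquist = 22,050/2 = 11,025 Hz; 40,900 Hz exceeds it.
Alias = |40,900 − 2×22,050| = |40,900 − 44,100| = 3,200 Hz = 3.2 kHz.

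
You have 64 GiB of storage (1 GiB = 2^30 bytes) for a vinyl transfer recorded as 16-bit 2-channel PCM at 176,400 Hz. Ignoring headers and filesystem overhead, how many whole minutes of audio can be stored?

1,623 minutes

Uncompressed byte rate = 176,400 × 2 × 2 = 705,600 bytes/s.
Capacity = 64 × 1,073,741,824 = 68,719,476,736 bytes.
68,719,476,736 / 705,600 ≈ 97391.55 s → 1,623 minutes.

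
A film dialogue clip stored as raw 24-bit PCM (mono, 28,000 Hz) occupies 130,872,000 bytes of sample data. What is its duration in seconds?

Byte rate = 28,000 × 3 × 1 = 84,000 bytes/s.
Duration = 130,872,000 / 84,000 = 1,558 s.

1,558 seconds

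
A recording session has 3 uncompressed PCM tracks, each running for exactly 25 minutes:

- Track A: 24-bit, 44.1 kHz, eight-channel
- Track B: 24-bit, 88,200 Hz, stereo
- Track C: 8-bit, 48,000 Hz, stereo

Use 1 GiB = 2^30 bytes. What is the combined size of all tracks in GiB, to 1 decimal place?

2.4 GiB

exactly 25 minutes = 1,500 s.
Track A: 44,100 × 1,500 × 3 × 8 = 1,587,600,000 bytes.
Track B: 88,200 × 1,500 × 3 × 2 = 793,800,000 bytes.
Track C: 48,000 × 1,500 × 1 × 2 = 144,000,000 bytes.
Total = 2,525,400,000 bytes = 2.4 GiB.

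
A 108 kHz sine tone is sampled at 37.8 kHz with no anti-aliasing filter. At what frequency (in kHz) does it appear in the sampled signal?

5.4 kHz

Nyquist = 37,800/2 = 18,900 Hz; 108,000 Hz exceeds it.
Alias = |108,000 − 3×37,800| = |108,000 − 113,400| = 5,400 Hz = 5.4 kHz.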